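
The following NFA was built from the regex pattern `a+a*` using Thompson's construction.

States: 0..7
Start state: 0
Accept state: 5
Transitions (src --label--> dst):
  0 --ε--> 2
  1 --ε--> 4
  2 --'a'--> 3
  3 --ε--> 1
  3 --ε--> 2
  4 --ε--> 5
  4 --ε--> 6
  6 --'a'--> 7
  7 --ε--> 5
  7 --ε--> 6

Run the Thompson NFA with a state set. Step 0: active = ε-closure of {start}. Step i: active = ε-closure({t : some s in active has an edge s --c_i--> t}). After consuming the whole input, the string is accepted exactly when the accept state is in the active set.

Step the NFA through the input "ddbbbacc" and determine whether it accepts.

initial (ε-close {0}): {0,2}
'd' @ 1: {}  — dead — no transitions
rest 'dbbbacc' ignored (set empty)
final: {}; accept 5 not in set

Answer: REJECT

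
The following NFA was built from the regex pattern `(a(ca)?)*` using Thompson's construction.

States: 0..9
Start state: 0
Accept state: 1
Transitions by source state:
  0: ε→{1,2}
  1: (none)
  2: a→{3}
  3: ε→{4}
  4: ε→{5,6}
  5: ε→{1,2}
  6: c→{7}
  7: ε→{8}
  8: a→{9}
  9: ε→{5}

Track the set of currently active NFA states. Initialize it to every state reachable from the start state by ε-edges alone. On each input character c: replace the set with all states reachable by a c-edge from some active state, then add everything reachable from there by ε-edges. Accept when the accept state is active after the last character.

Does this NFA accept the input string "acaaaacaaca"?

initial (ε-close {0}): {0,1,2}
'a' @ 1: {1,2,3,4,5,6}  (accept∈set)
'c' @ 2: {7,8}
'a' @ 3: {1,2,5,9}  (accept∈set)
'a' @ 4: {1,2,3,4,5,6}  (accept∈set)
'a' @ 5: {1,2,3,4,5,6}  (accept∈set)
'a' @ 6: {1,2,3,4,5,6}  (accept∈set)
'c' @ 7: {7,8}
'a' @ 8: {1,2,5,9}  (accept∈set)
'a' @ 9: {1,2,3,4,5,6}  (accept∈set)
'c' @ 10: {7,8}
'a' @ 11: {1,2,5,9}  (accept∈set)
end set {1,2,5,9} — state 1 in

Answer: ACCEPT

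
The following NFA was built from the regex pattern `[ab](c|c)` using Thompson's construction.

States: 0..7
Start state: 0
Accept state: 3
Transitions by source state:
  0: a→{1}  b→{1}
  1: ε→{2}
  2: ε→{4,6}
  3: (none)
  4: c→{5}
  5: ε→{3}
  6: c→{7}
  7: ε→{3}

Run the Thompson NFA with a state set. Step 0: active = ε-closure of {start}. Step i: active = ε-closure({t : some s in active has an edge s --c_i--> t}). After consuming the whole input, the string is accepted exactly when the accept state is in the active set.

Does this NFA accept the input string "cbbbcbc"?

start: ε-closure({0}) = {0}
'c' @ 1: {}  — dead — no transitions
rest 'bbbcbc' ignored (set empty)
final: {}; accept 3 not in set

Answer: REJECT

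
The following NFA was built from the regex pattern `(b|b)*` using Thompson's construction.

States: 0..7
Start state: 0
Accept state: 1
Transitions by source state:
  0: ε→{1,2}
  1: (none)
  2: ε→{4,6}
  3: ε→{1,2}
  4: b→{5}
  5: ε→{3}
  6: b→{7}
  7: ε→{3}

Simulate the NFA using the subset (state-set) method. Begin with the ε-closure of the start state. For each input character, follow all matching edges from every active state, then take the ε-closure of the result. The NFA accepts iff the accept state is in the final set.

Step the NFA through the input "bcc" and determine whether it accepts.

start: ε-closure({0}) = {0,1,2,4,6}
'b' @ 1: {1,2,3,4,5,6,7}  [accepting]
'c' @ 2: {}  — state set empty
rest 'c' ignored (set empty)
end set {} — state 1 not in

Answer: REJECT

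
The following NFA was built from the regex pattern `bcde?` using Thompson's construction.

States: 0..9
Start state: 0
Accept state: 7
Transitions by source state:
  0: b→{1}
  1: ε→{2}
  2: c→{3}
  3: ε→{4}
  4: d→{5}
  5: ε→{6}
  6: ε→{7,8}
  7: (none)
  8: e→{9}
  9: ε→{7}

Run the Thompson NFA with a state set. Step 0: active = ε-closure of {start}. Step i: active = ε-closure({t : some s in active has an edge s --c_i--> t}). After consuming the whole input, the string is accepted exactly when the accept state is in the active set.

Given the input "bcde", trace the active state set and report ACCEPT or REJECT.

S₀ = ε-closure({0}) = {0}
'b' @ 1: {1,2}
'c' @ 2: {3,4}
'd' @ 3: {5,6,7,8}  [accepting]
'e' @ 4: {7,9}  [accepting]
final: {7,9}; accept 7 in set

Answer: ACCEPT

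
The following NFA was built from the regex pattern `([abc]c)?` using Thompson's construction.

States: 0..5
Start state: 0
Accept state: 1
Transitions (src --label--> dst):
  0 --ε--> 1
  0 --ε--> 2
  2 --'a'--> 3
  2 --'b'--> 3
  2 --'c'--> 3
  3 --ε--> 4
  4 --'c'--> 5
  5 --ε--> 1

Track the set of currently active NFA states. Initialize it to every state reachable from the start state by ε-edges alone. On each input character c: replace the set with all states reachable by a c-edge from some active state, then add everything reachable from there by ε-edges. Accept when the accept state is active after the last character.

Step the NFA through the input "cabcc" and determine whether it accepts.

S₀ = ε-closure({0}) = {0,1,2}
'c' @ 1: {3,4}
'a' @ 2: {}  — state set empty
rest 'bcc' ignored (set empty)
after full input: {}  (accept=1 not in)

Answer: REJECT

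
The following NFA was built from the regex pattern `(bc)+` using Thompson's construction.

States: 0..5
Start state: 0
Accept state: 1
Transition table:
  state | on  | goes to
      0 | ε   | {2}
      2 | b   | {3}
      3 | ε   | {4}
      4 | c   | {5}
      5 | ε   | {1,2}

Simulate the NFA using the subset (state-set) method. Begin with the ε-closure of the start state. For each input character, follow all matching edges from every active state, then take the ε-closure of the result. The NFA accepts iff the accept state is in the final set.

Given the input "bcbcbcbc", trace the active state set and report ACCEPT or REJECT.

Answer: ACCEPT

Trace:
start: ε-closure({0}) = {0,2}
'b' @ 1: {3,4}
'c' @ 2: {1,2,5}  [accepting]
'b' @ 3: {3,4}
'c' @ 4: {1,2,5}  [accepting]
'b' @ 5: {3,4}
'c' @ 6: {1,2,5}  [accepting]
'b' @ 7: {3,4}
'c' @ 8: {1,2,5}  [accepting]
after full input: {1,2,5}  (accept=1 in)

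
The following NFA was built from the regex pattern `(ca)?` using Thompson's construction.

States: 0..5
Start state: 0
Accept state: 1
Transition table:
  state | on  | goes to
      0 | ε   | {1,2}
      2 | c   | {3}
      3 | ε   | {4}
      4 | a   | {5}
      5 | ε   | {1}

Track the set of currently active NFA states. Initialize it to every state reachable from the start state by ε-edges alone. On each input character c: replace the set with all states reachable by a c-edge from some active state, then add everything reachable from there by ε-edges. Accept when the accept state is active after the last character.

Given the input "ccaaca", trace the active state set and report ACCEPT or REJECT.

Answer: REJECT

Trace:
S₀ = ε-closure({0}) = {0,1,2}
'c' @ 1: {3,4}
'c' @ 2: {}  — state set empty
rest 'aaca' ignored (set empty)
final: {}; accept 1 not in set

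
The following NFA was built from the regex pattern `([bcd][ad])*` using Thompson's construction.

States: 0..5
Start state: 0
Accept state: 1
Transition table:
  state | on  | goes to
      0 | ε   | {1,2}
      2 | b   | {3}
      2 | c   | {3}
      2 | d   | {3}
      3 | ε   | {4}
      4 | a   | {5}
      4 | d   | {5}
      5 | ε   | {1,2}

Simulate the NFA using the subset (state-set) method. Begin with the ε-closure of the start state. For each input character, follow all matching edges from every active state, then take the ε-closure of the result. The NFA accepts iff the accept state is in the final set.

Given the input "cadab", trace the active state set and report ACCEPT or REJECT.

Answer: REJECT

Derivation:
initial (ε-close {0}): {0,1,2}
'c' @ 1: {3,4}
'a' @ 2: {1,2,5}  (accept∈set)
'd' @ 3: {3,4}
'a' @ 4: {1,2,5}  (accept∈set)
'b' @ 5: {3,4}
end set {3,4} — state 1 not in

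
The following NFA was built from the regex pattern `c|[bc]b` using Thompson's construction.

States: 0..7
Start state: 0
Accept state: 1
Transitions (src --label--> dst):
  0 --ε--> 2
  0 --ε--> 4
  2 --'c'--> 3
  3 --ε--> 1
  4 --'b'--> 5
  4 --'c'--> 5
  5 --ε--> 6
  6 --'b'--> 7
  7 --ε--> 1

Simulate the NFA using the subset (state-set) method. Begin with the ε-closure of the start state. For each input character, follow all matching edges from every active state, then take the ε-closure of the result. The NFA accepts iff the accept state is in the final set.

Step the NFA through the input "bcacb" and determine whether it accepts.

Answer: REJECT

Derivation:
initial (ε-close {0}): {0,2,4}
'b' @ 1: {5,6}
'c' @ 2: {}  — no active states
rest 'acb' ignored (set empty)
end set {} — state 1 not in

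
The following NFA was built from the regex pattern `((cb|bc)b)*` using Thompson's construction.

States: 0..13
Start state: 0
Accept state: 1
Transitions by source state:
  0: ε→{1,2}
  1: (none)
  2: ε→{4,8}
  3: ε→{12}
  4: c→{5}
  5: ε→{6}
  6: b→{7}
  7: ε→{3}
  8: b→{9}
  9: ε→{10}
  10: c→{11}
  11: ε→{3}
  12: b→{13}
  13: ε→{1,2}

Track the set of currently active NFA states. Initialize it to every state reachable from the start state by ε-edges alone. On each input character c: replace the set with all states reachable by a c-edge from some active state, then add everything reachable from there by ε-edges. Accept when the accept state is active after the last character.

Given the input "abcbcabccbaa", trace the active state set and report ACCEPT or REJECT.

S₀ = ε-closure({0}) = {0,1,2,4,8}
'a' @ 1: {}  — state set empty
rest 'bcbcabccbaa' ignored (set empty)
final: {}; accept 1 not in set

Answer: REJECT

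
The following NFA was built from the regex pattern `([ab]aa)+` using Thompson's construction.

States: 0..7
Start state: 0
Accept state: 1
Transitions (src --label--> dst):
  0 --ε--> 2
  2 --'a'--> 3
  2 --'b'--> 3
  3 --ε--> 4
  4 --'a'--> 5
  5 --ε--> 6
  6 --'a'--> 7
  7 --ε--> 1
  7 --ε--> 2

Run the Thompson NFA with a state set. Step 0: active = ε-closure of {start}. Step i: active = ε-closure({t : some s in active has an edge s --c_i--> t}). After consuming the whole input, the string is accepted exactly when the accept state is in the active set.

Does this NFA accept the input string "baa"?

initial (ε-close {0}): {0,2}
'b' @ 1: {3,4}
'a' @ 2: {5,6}
'a' @ 3: {1,2,7}  ✓accept
end set {1,2,7} — state 1 in

Answer: ACCEPT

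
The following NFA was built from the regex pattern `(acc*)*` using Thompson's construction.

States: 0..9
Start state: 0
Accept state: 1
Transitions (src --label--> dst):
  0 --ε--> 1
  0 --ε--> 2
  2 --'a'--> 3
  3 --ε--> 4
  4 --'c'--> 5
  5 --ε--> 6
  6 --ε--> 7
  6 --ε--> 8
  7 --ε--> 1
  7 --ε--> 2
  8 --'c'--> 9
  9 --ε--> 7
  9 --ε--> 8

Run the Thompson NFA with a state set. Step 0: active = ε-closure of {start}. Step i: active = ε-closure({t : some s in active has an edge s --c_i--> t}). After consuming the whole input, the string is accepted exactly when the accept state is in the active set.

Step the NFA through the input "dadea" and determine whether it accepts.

S₀ = ε-closure({0}) = {0,1,2}
'd' @ 1: {}  — no active states
rest 'adea' ignored (set empty)
end set {} — state 1 not in

Answer: REJECT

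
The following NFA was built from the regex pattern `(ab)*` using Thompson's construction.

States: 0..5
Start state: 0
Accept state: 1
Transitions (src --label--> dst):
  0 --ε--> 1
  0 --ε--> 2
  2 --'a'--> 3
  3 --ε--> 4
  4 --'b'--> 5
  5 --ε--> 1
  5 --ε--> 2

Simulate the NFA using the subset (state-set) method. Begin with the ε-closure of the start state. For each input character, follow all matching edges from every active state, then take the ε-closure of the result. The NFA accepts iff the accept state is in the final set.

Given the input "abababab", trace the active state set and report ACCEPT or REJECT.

initial (ε-close {0}): {0,1,2}
'a' @ 1: {3,4}
'b' @ 2: {1,2,5}  (accept∈set)
'a' @ 3: {3,4}
'b' @ 4: {1,2,5}  (accept∈set)
'a' @ 5: {3,4}
'b' @ 6: {1,2,5}  (accept∈set)
'a' @ 7: {3,4}
'b' @ 8: {1,2,5}  (accept∈set)
end set {1,2,5} — state 1 in

Answer: ACCEPT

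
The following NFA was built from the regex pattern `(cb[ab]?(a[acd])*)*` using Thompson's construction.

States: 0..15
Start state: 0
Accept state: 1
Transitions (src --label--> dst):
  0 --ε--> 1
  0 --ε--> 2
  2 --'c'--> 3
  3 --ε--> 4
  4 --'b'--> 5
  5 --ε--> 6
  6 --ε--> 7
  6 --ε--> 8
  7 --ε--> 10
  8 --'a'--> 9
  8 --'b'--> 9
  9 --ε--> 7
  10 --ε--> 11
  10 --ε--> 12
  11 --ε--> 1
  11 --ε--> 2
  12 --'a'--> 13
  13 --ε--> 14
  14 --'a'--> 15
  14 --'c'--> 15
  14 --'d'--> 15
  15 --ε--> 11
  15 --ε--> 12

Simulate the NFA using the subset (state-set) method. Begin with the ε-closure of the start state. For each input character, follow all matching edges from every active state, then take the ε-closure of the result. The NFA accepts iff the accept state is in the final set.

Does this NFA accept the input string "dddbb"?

start: ε-closure({0}) = {0,1,2}
'd' @ 1: {}  — dead — no transitions
rest 'ddbb' ignored (set empty)
after full input: {}  (accept=1 not in)

Answer: REJECT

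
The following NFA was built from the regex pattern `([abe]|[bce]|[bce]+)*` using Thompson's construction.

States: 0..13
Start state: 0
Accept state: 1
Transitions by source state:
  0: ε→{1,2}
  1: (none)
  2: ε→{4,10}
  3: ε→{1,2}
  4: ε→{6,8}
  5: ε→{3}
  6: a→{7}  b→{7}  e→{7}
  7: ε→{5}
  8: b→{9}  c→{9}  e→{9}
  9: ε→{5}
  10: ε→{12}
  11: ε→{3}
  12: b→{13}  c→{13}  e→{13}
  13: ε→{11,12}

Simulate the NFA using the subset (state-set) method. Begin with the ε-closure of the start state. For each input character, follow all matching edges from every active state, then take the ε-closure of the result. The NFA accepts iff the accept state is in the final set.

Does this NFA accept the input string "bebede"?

start: ε-closure({0}) = {0,1,2,4,6,8,10,12}
'b' @ 1: {1,2,3,4,5,6,7,8,9,10,11,12,13}  (accept∈set)
'e' @ 2: {1,2,3,4,5,6,7,8,9,10,11,12,13}  (accept∈set)
'b' @ 3: {1,2,3,4,5,6,7,8,9,10,11,12,13}  (accept∈set)
'e' @ 4: {1,2,3,4,5,6,7,8,9,10,11,12,13}  (accept∈set)
'd' @ 5: {}  — no active states
rest 'e' ignored (set empty)
end set {} — state 1 not in

Answer: REJECT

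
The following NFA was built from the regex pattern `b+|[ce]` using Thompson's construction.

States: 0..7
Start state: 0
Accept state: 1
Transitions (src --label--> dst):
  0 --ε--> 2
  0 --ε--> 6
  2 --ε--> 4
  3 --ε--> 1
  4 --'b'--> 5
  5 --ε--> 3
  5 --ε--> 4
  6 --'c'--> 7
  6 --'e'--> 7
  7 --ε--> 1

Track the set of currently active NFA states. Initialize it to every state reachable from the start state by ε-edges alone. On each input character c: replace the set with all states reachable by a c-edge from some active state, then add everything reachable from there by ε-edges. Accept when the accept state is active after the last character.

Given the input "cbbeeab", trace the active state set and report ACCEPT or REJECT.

Answer: REJECT

Trace:
initial (ε-close {0}): {0,2,4,6}
'c' @ 1: {1,7}  ✓accept
'b' @ 2: {}  — dead — no transitions
rest 'beeab' ignored (set empty)
end set {} — state 1 not in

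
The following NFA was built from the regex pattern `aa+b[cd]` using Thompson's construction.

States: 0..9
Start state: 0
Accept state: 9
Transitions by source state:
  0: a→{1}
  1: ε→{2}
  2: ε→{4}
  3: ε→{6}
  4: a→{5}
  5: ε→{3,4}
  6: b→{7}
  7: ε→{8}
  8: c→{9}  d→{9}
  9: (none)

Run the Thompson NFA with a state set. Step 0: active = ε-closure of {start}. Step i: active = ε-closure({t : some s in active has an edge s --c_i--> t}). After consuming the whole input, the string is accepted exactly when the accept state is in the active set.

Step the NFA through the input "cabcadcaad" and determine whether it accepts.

start: ε-closure({0}) = {0}
'c' @ 1: {}  — dead — no transitions
rest 'abcadcaad' ignored (set empty)
final: {}; accept 9 not in set

Answer: REJECT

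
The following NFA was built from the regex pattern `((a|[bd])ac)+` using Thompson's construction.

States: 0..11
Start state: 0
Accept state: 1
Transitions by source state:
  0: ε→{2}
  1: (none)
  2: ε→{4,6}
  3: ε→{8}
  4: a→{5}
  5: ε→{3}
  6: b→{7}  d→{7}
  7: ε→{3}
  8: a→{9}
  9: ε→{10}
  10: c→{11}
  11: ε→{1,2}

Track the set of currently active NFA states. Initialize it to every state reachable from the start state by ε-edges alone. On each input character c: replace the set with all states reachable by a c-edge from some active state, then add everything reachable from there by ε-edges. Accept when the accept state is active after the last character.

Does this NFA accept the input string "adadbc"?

initial (ε-close {0}): {0,2,4,6}
'a' @ 1: {3,5,8}
'd' @ 2: {}  — state set empty
rest 'adbc' ignored (set empty)
final: {}; accept 1 not in set

Answer: REJECT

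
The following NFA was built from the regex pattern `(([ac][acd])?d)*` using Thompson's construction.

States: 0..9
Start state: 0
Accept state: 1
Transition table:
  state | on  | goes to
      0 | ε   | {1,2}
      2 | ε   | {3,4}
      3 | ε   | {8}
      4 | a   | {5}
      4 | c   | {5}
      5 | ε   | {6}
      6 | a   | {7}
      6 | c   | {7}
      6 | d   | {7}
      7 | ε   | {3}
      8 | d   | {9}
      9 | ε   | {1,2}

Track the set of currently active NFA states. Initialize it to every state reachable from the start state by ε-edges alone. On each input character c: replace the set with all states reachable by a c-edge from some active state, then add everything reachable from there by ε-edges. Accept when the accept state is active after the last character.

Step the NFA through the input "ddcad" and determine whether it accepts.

start: ε-closure({0}) = {0,1,2,3,4,8}
'd' @ 1: {1,2,3,4,8,9}  (accept∈set)
'd' @ 2: {1,2,3,4,8,9}  (accept∈set)
'c' @ 3: {5,6}
'a' @ 4: {3,7,8}
'd' @ 5: {1,2,3,4,8,9}  (accept∈set)
final: {1,2,3,4,8,9}; accept 1 in set

Answer: ACCEPT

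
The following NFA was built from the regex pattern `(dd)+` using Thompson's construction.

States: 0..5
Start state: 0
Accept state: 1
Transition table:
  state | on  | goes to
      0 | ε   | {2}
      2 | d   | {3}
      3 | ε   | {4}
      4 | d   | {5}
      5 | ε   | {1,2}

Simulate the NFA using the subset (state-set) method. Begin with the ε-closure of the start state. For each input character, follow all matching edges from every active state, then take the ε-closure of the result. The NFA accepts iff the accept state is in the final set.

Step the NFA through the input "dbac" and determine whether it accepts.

Answer: REJECT

Steps:
initial (ε-close {0}): {0,2}
'd' @ 1: {3,4}
'b' @ 2: {}  — state set empty
rest 'ac' ignored (set empty)
after full input: {}  (accept=1 not in)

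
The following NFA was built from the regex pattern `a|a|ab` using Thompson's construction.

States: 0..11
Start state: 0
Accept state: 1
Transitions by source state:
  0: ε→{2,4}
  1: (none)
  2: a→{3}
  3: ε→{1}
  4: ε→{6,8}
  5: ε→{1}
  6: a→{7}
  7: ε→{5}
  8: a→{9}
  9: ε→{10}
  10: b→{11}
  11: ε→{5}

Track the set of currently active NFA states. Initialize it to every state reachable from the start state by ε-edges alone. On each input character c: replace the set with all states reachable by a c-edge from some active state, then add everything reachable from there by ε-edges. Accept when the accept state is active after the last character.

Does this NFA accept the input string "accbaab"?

Answer: REJECT

Steps:
initial (ε-close {0}): {0,2,4,6,8}
'a' @ 1: {1,3,5,7,9,10}  [accepting]
'c' @ 2: {}  — state set empty
rest 'cbaab' ignored (set empty)
end set {} — state 1 not in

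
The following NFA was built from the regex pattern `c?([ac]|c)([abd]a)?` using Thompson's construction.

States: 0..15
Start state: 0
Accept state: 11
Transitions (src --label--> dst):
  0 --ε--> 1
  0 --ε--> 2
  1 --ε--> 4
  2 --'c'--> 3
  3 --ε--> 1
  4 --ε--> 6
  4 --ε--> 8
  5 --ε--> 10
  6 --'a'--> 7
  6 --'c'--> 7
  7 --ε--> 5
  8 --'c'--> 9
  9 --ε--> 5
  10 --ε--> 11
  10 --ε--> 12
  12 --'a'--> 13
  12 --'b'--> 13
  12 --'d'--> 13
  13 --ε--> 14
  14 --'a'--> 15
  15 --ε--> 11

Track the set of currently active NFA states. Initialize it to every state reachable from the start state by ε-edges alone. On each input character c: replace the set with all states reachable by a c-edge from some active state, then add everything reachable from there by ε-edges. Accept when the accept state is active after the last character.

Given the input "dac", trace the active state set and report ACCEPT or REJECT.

Answer: REJECT

Trace:
start: ε-closure({0}) = {0,1,2,4,6,8}
'd' @ 1: {}  — dead — no transitions
rest 'ac' ignored (set empty)
after full input: {}  (accept=11 not in)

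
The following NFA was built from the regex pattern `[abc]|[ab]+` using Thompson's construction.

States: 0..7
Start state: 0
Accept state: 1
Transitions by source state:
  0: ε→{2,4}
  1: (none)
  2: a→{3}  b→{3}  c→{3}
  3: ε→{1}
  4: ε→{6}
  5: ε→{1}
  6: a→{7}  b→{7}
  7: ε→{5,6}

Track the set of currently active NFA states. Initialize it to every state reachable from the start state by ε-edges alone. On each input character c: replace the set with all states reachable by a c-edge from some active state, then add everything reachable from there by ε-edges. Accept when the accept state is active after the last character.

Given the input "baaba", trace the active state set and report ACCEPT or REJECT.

Answer: ACCEPT

Trace:
initial (ε-close {0}): {0,2,4,6}
'b' @ 1: {1,3,5,6,7}  (accept∈set)
'a' @ 2: {1,5,6,7}  (accept∈set)
'a' @ 3: {1,5,6,7}  (accept∈set)
'b' @ 4: {1,5,6,7}  (accept∈set)
'a' @ 5: {1,5,6,7}  (accept∈set)
end set {1,5,6,7} — state 1 in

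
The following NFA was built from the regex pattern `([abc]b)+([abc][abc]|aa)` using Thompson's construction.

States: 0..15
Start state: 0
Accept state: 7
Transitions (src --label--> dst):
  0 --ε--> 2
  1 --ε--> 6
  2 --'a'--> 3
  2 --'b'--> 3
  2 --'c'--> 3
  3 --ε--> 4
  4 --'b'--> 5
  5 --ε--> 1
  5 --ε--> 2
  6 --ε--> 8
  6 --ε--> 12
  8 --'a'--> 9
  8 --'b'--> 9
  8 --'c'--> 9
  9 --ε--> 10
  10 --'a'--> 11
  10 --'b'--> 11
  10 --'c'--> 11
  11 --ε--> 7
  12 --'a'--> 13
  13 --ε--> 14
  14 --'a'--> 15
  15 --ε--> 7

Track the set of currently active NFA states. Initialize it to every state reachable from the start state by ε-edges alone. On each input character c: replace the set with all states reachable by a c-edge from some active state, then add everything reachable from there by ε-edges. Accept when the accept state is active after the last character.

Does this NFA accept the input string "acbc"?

S₀ = ε-closure({0}) = {0,2}
'a' @ 1: {3,4}
'c' @ 2: {}  — no active states
rest 'bc' ignored (set empty)
final: {}; accept 7 not in set

Answer: REJECT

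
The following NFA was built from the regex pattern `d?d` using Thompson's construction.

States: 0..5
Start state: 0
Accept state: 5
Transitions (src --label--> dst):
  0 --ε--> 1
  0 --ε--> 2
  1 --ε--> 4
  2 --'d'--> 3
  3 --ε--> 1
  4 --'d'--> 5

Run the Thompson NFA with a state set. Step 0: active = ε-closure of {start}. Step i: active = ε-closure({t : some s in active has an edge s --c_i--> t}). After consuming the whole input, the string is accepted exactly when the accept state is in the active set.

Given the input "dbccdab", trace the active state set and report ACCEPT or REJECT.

initial (ε-close {0}): {0,1,2,4}
'd' @ 1: {1,3,4,5}  ✓accept
'b' @ 2: {}  — dead — no transitions
rest 'ccdab' ignored (set empty)
after full input: {}  (accept=5 not in)

Answer: REJECT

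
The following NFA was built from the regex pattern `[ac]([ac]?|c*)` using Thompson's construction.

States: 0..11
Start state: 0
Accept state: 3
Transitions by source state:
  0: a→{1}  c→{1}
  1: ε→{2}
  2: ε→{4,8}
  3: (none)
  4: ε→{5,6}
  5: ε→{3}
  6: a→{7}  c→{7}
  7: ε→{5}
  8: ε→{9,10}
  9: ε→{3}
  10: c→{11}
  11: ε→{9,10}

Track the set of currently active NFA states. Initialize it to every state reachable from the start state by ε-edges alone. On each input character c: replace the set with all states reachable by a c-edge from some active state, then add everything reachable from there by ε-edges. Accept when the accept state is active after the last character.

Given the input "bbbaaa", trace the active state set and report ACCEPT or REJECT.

start: ε-closure({0}) = {0}
'b' @ 1: {}  — dead — no transitions
rest 'bbaaa' ignored (set empty)
final: {}; accept 3 not in set

Answer: REJECT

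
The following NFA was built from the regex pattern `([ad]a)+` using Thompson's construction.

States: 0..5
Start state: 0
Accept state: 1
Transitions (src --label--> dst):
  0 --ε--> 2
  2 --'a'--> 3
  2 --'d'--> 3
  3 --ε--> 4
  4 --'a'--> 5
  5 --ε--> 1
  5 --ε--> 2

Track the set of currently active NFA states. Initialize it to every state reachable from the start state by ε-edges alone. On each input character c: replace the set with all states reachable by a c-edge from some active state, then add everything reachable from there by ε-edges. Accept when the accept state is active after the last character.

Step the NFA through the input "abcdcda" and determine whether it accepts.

S₀ = ε-closure({0}) = {0,2}
'a' @ 1: {3,4}
'b' @ 2: {}  — dead — no transitions
rest 'cdcda' ignored (set empty)
after full input: {}  (accept=1 not in)

Answer: REJECT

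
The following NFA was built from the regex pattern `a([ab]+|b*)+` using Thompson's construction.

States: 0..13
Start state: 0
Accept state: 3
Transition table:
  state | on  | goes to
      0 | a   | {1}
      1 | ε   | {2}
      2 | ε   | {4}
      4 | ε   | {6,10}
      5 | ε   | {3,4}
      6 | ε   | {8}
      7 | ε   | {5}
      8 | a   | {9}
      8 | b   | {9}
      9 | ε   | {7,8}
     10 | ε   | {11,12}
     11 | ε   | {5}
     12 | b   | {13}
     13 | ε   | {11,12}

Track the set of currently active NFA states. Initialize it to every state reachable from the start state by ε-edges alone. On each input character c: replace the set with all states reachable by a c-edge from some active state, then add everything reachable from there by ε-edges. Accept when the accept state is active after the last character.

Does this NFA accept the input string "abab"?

initial (ε-close {0}): {0}
'a' @ 1: {1,2,3,4,5,6,8,10,11,12}  (accept∈set)
'b' @ 2: {3,4,5,6,7,8,9,10,11,12,13}  (accept∈set)
'a' @ 3: {3,4,5,6,7,8,9,10,11,12}  (accept∈set)
'b' @ 4: {3,4,5,6,7,8,9,10,11,12,13}  (accept∈set)
after full input: {3,4,5,6,7,8,9,10,11,12,13}  (accept=3 in)

Answer: ACCEPT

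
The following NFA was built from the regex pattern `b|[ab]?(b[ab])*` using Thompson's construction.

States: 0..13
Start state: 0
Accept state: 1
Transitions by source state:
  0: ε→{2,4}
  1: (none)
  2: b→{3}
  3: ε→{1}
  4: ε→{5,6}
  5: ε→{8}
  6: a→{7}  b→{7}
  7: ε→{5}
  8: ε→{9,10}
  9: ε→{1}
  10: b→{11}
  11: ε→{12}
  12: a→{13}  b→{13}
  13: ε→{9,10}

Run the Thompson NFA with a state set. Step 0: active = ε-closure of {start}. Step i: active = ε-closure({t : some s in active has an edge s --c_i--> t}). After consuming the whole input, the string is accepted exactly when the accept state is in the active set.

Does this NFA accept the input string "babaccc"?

start: ε-closure({0}) = {0,1,2,4,5,6,8,9,10}
'b' @ 1: {1,3,5,7,8,9,10,11,12}  ✓accept
'a' @ 2: {1,9,10,13}  ✓accept
'b' @ 3: {11,12}
'a' @ 4: {1,9,10,13}  ✓accept
'c' @ 5: {}  — state set empty
rest 'cc' ignored (set empty)
end set {} — state 1 not in

Answer: REJECT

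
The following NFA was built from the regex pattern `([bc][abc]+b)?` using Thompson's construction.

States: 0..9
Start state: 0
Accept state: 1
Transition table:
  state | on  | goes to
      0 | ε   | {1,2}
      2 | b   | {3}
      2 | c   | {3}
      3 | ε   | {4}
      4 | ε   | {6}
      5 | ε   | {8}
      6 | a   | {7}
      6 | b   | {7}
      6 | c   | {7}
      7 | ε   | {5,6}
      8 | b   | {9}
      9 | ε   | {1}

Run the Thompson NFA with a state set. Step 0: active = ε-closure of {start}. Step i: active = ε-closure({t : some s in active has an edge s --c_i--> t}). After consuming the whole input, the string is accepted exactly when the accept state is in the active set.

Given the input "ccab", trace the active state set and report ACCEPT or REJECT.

Answer: ACCEPT

Steps:
initial (ε-close {0}): {0,1,2}
'c' @ 1: {3,4,6}
'c' @ 2: {5,6,7,8}
'a' @ 3: {5,6,7,8}
'b' @ 4: {1,5,6,7,8,9}  (accept∈set)
after full input: {1,5,6,7,8,9}  (accept=1 in)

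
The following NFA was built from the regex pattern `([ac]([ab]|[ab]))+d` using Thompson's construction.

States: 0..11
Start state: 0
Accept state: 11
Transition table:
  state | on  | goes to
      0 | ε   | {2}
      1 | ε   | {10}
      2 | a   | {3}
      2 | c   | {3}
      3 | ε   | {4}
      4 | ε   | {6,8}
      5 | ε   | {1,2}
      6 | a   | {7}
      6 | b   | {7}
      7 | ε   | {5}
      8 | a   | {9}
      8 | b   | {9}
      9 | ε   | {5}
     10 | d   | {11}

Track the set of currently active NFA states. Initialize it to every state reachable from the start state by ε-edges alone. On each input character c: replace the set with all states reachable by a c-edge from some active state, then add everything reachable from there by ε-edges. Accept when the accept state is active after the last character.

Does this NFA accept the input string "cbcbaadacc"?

Answer: REJECT

Steps:
S₀ = ε-closure({0}) = {0,2}
'c' @ 1: {3,4,6,8}
'b' @ 2: {1,2,5,7,9,10}
'c' @ 3: {3,4,6,8}
'b' @ 4: {1,2,5,7,9,10}
'a' @ 5: {3,4,6,8}
'a' @ 6: {1,2,5,7,9,10}
'd' @ 7: {11}  ✓accept
'a' @ 8: {}  — state set empty
rest 'cc' ignored (set empty)
final: {}; accept 11 not in set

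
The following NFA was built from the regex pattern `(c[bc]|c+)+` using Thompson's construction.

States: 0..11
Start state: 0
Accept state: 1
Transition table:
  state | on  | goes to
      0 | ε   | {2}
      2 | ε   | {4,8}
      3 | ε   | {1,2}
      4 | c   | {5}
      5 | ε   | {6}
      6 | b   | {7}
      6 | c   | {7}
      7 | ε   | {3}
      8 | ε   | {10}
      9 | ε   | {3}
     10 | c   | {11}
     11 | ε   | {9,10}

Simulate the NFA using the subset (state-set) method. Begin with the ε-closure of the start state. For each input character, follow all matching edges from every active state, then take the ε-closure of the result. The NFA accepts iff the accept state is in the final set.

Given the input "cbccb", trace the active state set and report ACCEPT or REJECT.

start: ε-closure({0}) = {0,2,4,8,10}
'c' @ 1: {1,2,3,4,5,6,8,9,10,11}  [accepting]
'b' @ 2: {1,2,3,4,7,8,10}  [accepting]
'c' @ 3: {1,2,3,4,5,6,8,9,10,11}  [accepting]
'c' @ 4: {1,2,3,4,5,6,7,8,9,10,11}  [accepting]
'b' @ 5: {1,2,3,4,7,8,10}  [accepting]
after full input: {1,2,3,4,7,8,10}  (accept=1 in)

Answer: ACCEPT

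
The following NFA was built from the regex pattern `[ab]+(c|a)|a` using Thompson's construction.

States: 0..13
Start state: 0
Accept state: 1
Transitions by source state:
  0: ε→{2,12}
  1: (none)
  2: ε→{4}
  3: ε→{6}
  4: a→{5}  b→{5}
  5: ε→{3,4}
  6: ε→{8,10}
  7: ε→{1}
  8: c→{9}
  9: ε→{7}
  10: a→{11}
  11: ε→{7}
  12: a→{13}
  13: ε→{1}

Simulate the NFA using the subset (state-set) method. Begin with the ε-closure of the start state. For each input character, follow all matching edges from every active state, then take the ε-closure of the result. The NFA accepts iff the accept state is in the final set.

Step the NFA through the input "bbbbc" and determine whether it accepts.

Answer: ACCEPT

Steps:
S₀ = ε-closure({0}) = {0,2,4,12}
'b' @ 1: {3,4,5,6,8,10}
'b' @ 2: {3,4,5,6,8,10}
'b' @ 3: {3,4,5,6,8,10}
'b' @ 4: {3,4,5,6,8,10}
'c' @ 5: {1,7,9}  ✓accept
after full input: {1,7,9}  (accept=1 in)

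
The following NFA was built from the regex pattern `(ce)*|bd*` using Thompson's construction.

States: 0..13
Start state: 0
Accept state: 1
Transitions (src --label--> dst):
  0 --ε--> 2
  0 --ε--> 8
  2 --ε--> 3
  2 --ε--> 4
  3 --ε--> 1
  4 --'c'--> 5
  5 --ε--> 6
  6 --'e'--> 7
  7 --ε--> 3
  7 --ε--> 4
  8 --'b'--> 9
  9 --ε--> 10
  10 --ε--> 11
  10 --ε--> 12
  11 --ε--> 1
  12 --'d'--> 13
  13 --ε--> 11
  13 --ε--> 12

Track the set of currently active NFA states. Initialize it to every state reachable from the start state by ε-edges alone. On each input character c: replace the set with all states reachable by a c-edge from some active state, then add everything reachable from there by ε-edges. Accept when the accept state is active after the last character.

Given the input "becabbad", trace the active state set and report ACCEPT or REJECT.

start: ε-closure({0}) = {0,1,2,3,4,8}
'b' @ 1: {1,9,10,11,12}  ✓accept
'e' @ 2: {}  — no active states
rest 'cabbad' ignored (set empty)
final: {}; accept 1 not in set

Answer: REJECT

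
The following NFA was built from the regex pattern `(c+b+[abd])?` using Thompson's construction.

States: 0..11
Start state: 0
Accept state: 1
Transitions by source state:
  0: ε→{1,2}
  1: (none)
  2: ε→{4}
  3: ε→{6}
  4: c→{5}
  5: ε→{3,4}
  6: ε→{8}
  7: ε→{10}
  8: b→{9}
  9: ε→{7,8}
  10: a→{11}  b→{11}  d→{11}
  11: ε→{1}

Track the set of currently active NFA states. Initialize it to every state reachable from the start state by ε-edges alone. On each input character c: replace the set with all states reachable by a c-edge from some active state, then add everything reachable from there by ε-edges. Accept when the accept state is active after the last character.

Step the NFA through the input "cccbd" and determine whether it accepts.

Answer: ACCEPT

Steps:
S₀ = ε-closure({0}) = {0,1,2,4}
'c' @ 1: {3,4,5,6,8}
'c' @ 2: {3,4,5,6,8}
'c' @ 3: {3,4,5,6,8}
'b' @ 4: {7,8,9,10}
'd' @ 5: {1,11}  (accept∈set)
after full input: {1,11}  (accept=1 in)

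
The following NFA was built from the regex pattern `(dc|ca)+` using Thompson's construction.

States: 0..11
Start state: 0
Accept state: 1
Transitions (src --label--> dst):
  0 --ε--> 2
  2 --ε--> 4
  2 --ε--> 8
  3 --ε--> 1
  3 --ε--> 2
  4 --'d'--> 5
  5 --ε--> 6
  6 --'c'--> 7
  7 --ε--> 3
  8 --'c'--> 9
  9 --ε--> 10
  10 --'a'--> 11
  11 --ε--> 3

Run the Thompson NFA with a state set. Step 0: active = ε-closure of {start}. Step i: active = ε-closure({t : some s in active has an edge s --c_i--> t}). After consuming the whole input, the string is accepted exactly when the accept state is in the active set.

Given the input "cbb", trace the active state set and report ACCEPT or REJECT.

start: ε-closure({0}) = {0,2,4,8}
'c' @ 1: {9,10}
'b' @ 2: {}  — dead — no transitions
rest 'b' ignored (set empty)
final: {}; accept 1 not in set

Answer: REJECT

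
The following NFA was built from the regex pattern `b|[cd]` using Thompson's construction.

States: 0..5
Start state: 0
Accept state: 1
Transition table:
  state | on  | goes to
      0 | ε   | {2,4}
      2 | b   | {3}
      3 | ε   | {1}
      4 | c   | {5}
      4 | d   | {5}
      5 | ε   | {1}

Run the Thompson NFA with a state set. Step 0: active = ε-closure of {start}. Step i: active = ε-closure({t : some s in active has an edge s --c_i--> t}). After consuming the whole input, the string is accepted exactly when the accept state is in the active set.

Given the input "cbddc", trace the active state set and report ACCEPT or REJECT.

Answer: REJECT

Derivation:
S₀ = ε-closure({0}) = {0,2,4}
'c' @ 1: {1,5}  (accept∈set)
'b' @ 2: {}  — state set empty
rest 'ddc' ignored (set empty)
after full input: {}  (accept=1 not in)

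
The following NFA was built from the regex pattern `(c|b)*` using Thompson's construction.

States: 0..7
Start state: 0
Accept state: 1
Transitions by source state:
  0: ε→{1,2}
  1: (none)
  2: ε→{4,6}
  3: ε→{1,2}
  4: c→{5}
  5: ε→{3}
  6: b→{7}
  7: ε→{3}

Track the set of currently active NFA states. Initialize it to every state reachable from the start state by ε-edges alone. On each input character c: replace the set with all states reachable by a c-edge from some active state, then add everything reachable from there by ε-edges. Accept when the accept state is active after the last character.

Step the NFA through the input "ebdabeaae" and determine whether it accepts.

Answer: REJECT

Derivation:
start: ε-closure({0}) = {0,1,2,4,6}
'e' @ 1: {}  — state set empty
rest 'bdabeaae' ignored (set empty)
after full input: {}  (accept=1 not in)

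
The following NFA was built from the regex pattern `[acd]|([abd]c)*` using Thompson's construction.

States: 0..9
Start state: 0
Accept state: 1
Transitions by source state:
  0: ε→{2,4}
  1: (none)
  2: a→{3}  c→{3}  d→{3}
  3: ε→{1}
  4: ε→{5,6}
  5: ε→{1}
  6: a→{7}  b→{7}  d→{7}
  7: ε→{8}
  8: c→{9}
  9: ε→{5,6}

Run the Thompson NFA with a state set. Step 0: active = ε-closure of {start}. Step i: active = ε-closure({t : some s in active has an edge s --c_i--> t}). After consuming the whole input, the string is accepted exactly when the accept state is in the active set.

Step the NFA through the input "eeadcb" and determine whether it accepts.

start: ε-closure({0}) = {0,1,2,4,5,6}
'e' @ 1: {}  — no active states
rest 'eadcb' ignored (set empty)
after full input: {}  (accept=1 not in)

Answer: REJECT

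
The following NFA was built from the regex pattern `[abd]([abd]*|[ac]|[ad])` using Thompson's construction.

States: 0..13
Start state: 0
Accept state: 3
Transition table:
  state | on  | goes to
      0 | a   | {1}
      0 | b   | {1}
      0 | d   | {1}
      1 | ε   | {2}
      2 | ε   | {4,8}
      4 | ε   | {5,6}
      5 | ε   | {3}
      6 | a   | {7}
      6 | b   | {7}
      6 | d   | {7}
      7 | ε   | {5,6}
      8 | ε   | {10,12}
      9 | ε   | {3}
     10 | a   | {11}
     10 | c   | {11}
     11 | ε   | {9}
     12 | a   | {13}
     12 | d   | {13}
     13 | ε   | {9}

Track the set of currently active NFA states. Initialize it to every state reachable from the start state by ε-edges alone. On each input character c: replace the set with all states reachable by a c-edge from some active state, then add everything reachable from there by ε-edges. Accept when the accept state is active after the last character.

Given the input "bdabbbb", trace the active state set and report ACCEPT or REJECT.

initial (ε-close {0}): {0}
'b' @ 1: {1,2,3,4,5,6,8,10,12}  [accepting]
'd' @ 2: {3,5,6,7,9,13}  [accepting]
'a' @ 3: {3,5,6,7}  [accepting]
'b' @ 4: {3,5,6,7}  [accepting]
'b' @ 5: {3,5,6,7}  [accepting]
'b' @ 6: {3,5,6,7}  [accepting]
'b' @ 7: {3,5,6,7}  [accepting]
final: {3,5,6,7}; accept 3 in set

Answer: ACCEPT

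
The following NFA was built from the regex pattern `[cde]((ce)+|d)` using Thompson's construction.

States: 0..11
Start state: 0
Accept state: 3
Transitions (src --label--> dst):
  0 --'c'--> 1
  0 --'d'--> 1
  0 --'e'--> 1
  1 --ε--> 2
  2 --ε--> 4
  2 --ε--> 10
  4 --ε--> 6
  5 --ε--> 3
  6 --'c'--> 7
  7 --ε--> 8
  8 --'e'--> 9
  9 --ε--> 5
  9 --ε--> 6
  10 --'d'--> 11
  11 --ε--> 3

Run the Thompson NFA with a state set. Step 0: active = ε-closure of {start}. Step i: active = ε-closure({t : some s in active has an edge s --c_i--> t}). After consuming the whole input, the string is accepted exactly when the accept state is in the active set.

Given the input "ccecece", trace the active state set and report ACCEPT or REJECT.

Answer: ACCEPT

Steps:
initial (ε-close {0}): {0}
'c' @ 1: {1,2,4,6,10}
'c' @ 2: {7,8}
'e' @ 3: {3,5,6,9}  [accepting]
'c' @ 4: {7,8}
'e' @ 5: {3,5,6,9}  [accepting]
'c' @ 6: {7,8}
'e' @ 7: {3,5,6,9}  [accepting]
end set {3,5,6,9} — state 3 in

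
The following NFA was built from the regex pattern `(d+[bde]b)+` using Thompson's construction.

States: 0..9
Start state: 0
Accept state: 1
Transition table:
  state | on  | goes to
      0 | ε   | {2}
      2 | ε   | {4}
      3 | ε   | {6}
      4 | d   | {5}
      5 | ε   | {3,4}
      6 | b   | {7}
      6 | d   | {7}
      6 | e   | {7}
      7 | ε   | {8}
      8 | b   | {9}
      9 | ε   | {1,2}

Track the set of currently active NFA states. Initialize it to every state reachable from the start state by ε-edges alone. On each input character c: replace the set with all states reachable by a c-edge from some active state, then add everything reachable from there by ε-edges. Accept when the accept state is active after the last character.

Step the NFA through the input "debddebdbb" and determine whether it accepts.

Answer: ACCEPT

Steps:
initial (ε-close {0}): {0,2,4}
'd' @ 1: {3,4,5,6}
'e' @ 2: {7,8}
'b' @ 3: {1,2,4,9}  [accepting]
'd' @ 4: {3,4,5,6}
'd' @ 5: {3,4,5,6,7,8}
'e' @ 6: {7,8}
'b' @ 7: {1,2,4,9}  [accepting]
'd' @ 8: {3,4,5,6}
'b' @ 9: {7,8}
'b' @ 10: {1,2,4,9}  [accepting]
end set {1,2,4,9} — state 1 in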